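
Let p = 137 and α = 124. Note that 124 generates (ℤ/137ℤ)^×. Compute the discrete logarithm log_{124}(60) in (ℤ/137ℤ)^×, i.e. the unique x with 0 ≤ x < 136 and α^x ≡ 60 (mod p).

Baby-step giant-step with m = ceil(sqrt(136)) = 12.
Baby table (124^j mod 137 for j=0..11):
  0:1  1:124  2:32  3:132  4:65  5:114  6:25  7:86
  8:115  9:12  10:118  11:110
Giant step factor: 124^(-12) ≡ 121 (mod 137).
Scan 60·121^i mod 137 for i = 0, 1, …:
  i=0: 60   i=1: 136   i=2: 16   i=3: 18
  i=4: 123   i=5: 87   i=6: 115
Match at i=6, j=8: x = 6·12 + 8 = 80.

80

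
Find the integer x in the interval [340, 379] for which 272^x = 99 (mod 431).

Compute 272^340 mod 431 = 36, then multiply by 272 repeatedly:
  272^340=36  272^341=310  272^342=275  272^343=237  272^344=245
  272^345=266  272^346=375  272^347=284  272^348=99
Found 99 at exponent 348.

348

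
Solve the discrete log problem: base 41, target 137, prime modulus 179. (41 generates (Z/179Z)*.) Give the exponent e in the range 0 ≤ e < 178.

131

Baby-step giant-step with m = ceil(sqrt(178)) = 14.
Baby table (41^j mod 179 for j=0..13):
  0:1  1:41  2:70  3:6  4:67  5:62  6:36  7:44
  8:14  9:37  10:85  11:84  12:43  13:152
Giant step factor: 41^(-14) ≡ 141 (mod 179).
Scan 137·141^i mod 179 for i = 0, 1, …:
  i=0: 137   i=1: 164   i=2: 33   i=3: 178
  i=4: 38   i=5: 167   i=6: 98   i=7: 35
  i=8: 102   i=9: 62
Match at i=9, j=5: e = 9·14 + 5 = 131.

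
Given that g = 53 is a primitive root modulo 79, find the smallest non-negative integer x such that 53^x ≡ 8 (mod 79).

66

Baby-step giant-step with m = ceil(sqrt(78)) = 9.
Baby table (53^j mod 79 for j=0..8):
  0:1  1:53  2:44  3:41  4:40  5:66  6:22  7:60
  8:20
Giant step factor: 53^(-9) ≡ 12 (mod 79).
Scan 8·12^i mod 79 for i = 0, 1, …:
  i=0: 8   i=1: 17   i=2: 46   i=3: 78
  i=4: 67   i=5: 14   i=6: 10   i=7: 41
Match at i=7, j=3: x = 7·9 + 3 = 66.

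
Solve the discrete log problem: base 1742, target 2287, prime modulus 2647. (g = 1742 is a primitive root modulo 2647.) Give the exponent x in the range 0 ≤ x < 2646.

Baby-step giant-step with m = ceil(sqrt(2646)) = 52.
Baby table (1742^j mod 2647 for j=0..51):
  0:1  1:1742  2:1102  3:609  4:2078  5:1427  6:301  7:236
  8:827  9:666  10:786  11:713  12:603  13:2214  14:109  15:1941
  16:1003  17:206  18:1507  19:2017  20:1045  21:1901  22:145  23:1125
  24:970  25:954  26:2199  27:449  28:1293  29:2456  30:800  31:1278
  32:149  33:152  34:84  35:743  36:2570  37:863  38:2497  39:753
  40:1461  41:1295  42:646  43:357  44:2496  45:1658  46:359  47:686
  48:1215  49:1577  50:2195  51:1422
Giant step factor: 1742^(-52) ≡ 1940 (mod 2647).
Scan 2287·1940^i mod 2647 for i = 0, 1, …:
  i=0: 2287   i=1: 408   i=2: 67   i=3: 277
  i=4: 39   i=5: 1544   i=6: 1603   i=7: 2242
  i=8: 459   i=9: 1068   i=10: 1966   i=11: 2360
  i=12: 1737   i=13: 149
Match at i=13, j=32: x = 13·52 + 32 = 708.

708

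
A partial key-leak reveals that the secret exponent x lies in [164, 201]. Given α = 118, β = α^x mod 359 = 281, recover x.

Compute 118^164 mod 359 = 15, then multiply by 118 repeatedly:
  118^164=15  118^165=334  118^166=281
Found 281 at exponent 166.

166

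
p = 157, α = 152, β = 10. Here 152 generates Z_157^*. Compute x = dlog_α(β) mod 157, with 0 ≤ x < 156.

142

Baby-step giant-step with m = ceil(sqrt(156)) = 13.
Baby table (152^j mod 157 for j=0..12):
  0:1  1:152  2:25  3:32  4:154  5:15  6:82  7:61
  8:9  9:112  10:68  11:131  12:130
Giant step factor: 152^(-13) ≡ 107 (mod 157).
Scan 10·107^i mod 157 for i = 0, 1, …:
  i=0: 10   i=1: 128   i=2: 37   i=3: 34
  i=4: 27   i=5: 63   i=6: 147   i=7: 29
  i=8: 120   i=9: 123   i=10: 130
Match at i=10, j=12: x = 10·13 + 12 = 142.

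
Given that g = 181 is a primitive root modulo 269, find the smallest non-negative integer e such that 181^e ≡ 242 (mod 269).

251

Baby-step giant-step with m = ceil(sqrt(268)) = 17.
Baby table (181^j mod 269 for j=0..16):
  0:1  1:181  2:212  3:174  4:21  5:35  6:148  7:157
  8:172  9:197  10:149  11:69  12:115  13:102  14:170  15:104
  16:263
Giant step factor: 181^(-17) ≡ 242 (mod 269).
Scan 242·242^i mod 269 for i = 0, 1, …:
  i=0: 242   i=1: 191   i=2: 223   i=3: 166
  i=4: 91   i=5: 233   i=6: 165   i=7: 118
  i=8: 42   i=9: 211     …   i=13: 56
  i=14: 102
Match at i=14, j=13: e = 14·17 + 13 = 251.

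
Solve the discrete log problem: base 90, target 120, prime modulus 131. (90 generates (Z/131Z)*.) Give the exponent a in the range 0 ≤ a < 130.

51

Baby-step giant-step with m = ceil(sqrt(130)) = 12.
Baby table (90^j mod 131 for j=0..11):
  0:1  1:90  2:109  3:116  4:91  5:68  6:94  7:76
  8:28  9:31  10:39  11:104
Giant step factor: 90^(-12) ≡ 20 (mod 131).
Scan 120·20^i mod 131 for i = 0, 1, …:
  i=0: 120   i=1: 42   i=2: 54   i=3: 32
  i=4: 116
Match at i=4, j=3: a = 4·12 + 3 = 51.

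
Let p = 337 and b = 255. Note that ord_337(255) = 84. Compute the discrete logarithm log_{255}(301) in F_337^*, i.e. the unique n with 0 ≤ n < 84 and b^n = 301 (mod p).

3

Baby-step giant-step with m = ceil(sqrt(84)) = 10.
Baby table (255^j mod 337 for j=0..9):
  0:1  1:255  2:321  3:301  4:256  5:239  6:285  7:220
  8:158  9:187
Giant step factor: 255^(-10) ≡ 335 (mod 337).
Scan 301·335^i mod 337 for i = 0, 1, …:
  i=0: 301
Match at i=0, j=3: n = 0·10 + 3 = 3.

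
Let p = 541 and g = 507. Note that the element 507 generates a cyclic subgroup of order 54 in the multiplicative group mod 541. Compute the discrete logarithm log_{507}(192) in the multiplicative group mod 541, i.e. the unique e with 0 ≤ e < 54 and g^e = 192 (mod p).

Baby-step giant-step with m = ceil(sqrt(54)) = 8.
Baby table (507^j mod 541 for j=0..7):
  0:1  1:507  2:74  3:189  4:66  5:461  6:15  7:31
Giant step factor: 507^(-8) ≡ 58 (mod 541).
Scan 192·58^i mod 541 for i = 0, 1, …:
  i=0: 192   i=1: 316   i=2: 475   i=3: 500
  i=4: 327   i=5: 31
Match at i=5, j=7: e = 5·8 + 7 = 47.

47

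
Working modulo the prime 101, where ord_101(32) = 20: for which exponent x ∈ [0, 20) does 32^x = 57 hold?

13

Successive powers of 32 modulo 101:
  32^0=1  32^1=32  32^2=14  32^3=44  32^4=95  32^5=10
  32^6=17  32^7=39  32^8=36  32^9=41  32^10=100  32^11=69
  32^12=87  32^13=57
So 32^13 ≡ 57 (mod 101), giving x = 13.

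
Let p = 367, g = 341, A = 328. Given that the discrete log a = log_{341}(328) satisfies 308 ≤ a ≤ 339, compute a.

320

Compute 341^308 mod 367 = 350, then multiply by 341 repeatedly:
  341^308=350  341^309=75  341^310=252  341^311=54  341^312=64
  341^313=171  341^314=325  341^315=358  341^316=234  341^317=155
  341^318=7  341^319=185  341^320=328
Found 328 at exponent 320.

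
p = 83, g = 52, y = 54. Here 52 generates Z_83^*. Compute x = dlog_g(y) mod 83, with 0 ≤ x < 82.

37

Baby-step giant-step with m = ceil(sqrt(82)) = 10.
Baby table (52^j mod 83 for j=0..9):
  0:1  1:52  2:48  3:6  4:63  5:39  6:36  7:46
  8:68  9:50
Giant step factor: 52^(-10) ≡ 40 (mod 83).
Scan 54·40^i mod 83 for i = 0, 1, …:
  i=0: 54   i=1: 2   i=2: 80   i=3: 46
Match at i=3, j=7: x = 3·10 + 7 = 37.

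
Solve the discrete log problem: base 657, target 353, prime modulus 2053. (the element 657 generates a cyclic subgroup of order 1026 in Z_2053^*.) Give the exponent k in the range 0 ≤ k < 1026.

919

Baby-step giant-step with m = ceil(sqrt(1026)) = 33.
Baby table (657^j mod 2053 for j=0..32):
  0:1  1:657  2:519  3:185  4:418  5:1577  6:1377  7:1369
  8:219  9:173  10:746  11:1508  12:1210  13:459  14:1825  15:73
  16:742  17:933  18:1187  19:1772  20:153  21:1977  22:1393  23:1616
  24:311  25:1080  26:1275  27:51  28:659  29:1833  30:1223  31:788
  32:360
Giant step factor: 657^(-33) ≡ 884 (mod 2053).
Scan 353·884^i mod 2053 for i = 0, 1, …:
  i=0: 353   i=1: 2049   i=2: 570   i=3: 895
  i=4: 775   i=5: 1451   i=6: 1612   i=7: 226
  i=8: 643   i=9: 1784     …   i=26: 867
  i=27: 659
Match at i=27, j=28: k = 27·33 + 28 = 919.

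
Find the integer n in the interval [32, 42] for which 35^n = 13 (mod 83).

Compute 35^32 mod 83 = 25, then multiply by 35 repeatedly:
  35^32=25  35^33=45  35^34=81  35^35=13
Found 13 at exponent 35.

35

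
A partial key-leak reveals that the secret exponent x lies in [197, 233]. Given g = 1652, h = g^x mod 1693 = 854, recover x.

220

Compute 1652^197 mod 1693 = 684, then multiply by 1652 repeatedly:
  1652^197=684  1652^198=737  1652^199=257  1652^200=1314  1652^201=302
  1652^202=1162  1652^203=1455  1652^204=1293  1652^205=1163  1652^206=1414
  1652^207=1281  1652^208=1655  1652^209=1558  1652^210=456  1652^211=1620
  1652^212=1300  1652^213=876  1652^214=1330  1652^215=1339  1652^216=970
  1652^217=862  1652^218=211  1652^219=1507  1652^220=854
Found 854 at exponent 220.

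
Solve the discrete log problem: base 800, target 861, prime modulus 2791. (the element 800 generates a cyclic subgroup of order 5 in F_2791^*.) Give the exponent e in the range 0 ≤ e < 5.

2

Successive powers of 800 modulo 2791:
  800^0=1  800^1=800  800^2=861
So 800^2 ≡ 861 (mod 2791), giving e = 2.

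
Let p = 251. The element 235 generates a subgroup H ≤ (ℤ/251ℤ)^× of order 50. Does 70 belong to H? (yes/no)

no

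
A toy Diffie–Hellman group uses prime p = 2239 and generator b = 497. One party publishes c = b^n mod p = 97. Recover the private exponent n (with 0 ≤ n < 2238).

Baby-step giant-step with m = ceil(sqrt(2238)) = 48.
Baby table (497^j mod 2239 for j=0..47):
  0:1  1:497  2:719  3:1342  4:1991  5:2128  6:808  7:795
  8:1051  9:660  10:1126  11:2111  12:1315  13:2006  14:627  15:398
  16:774  17:1809  18:1234  19:2051  20:602  21:1407  22:711  23:1844
  24:717  25:348  26:553  27:1683  28:1304  29:1017  30:1674  31:1309
  32:1263  33:791  34:1302  35:23  36:236  37:864  38:1759  39:1013
  40:1925  41:672  42:373  43:1783  44:1746  45:1269  46:1534  47:1138
Giant step factor: 497^(-48) ≡ 1779 (mod 2239).
Scan 97·1779^i mod 2239 for i = 0, 1, …:
  i=0: 97   i=1: 160   i=2: 287   i=3: 81
  i=4: 803   i=5: 55   i=6: 1568   i=7: 1917
  i=8: 346   i=9: 2048     …   i=38: 1001
  i=39: 774
Match at i=39, j=16: n = 39·48 + 16 = 1888.

1888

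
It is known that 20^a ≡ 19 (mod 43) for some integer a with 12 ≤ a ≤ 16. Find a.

13

Compute 20^12 mod 43 = 16, then multiply by 20 repeatedly:
  20^12=16  20^13=19
Found 19 at exponent 13.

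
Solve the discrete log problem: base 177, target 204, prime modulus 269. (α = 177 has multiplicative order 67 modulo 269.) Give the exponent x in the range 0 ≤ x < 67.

11

Baby-step giant-step with m = ceil(sqrt(67)) = 9.
Baby table (177^j mod 269 for j=0..8):
  0:1  1:177  2:125  3:67  4:23  5:36  6:185  7:196
  8:260
Giant step factor: 177^(-9) ≡ 205 (mod 269).
Scan 204·205^i mod 269 for i = 0, 1, …:
  i=0: 204   i=1: 125
Match at i=1, j=2: x = 1·9 + 2 = 11.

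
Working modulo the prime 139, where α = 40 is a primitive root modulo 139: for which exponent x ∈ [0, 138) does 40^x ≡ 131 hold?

114

Baby-step giant-step with m = ceil(sqrt(138)) = 12.
Baby table (40^j mod 139 for j=0..11):
  0:1  1:40  2:71  3:60  4:37  5:90  6:125  7:135
  8:118  9:133  10:38  11:130
Giant step factor: 40^(-12) ≡ 100 (mod 139).
Scan 131·100^i mod 139 for i = 0, 1, …:
  i=0: 131   i=1: 34   i=2: 64   i=3: 6
  i=4: 44   i=5: 91   i=6: 65   i=7: 106
  i=8: 36   i=9: 125
Match at i=9, j=6: x = 9·12 + 6 = 114.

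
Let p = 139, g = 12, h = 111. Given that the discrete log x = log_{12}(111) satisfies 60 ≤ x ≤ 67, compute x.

67

Compute 12^60 mod 139 = 116, then multiply by 12 repeatedly:
  12^60=116  12^61=2  12^62=24  12^63=10  12^64=120
  12^65=50  12^66=44  12^67=111
Found 111 at exponent 67.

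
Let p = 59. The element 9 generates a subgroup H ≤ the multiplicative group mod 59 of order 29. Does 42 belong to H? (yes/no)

no

42 ∈ ⟨9⟩ iff 42^29 ≡ 1 (mod 59), since |⟨9⟩| = 29.
42^29 mod 59 = 58.
Since 58 ≠ 1, 42 does not lie in the subgroup.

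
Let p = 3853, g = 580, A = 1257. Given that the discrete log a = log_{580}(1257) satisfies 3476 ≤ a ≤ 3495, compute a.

Compute 580^3476 mod 3853 = 251, then multiply by 580 repeatedly:
  580^3476=251  580^3477=3019  580^3478=1758  580^3479=2448  580^3480=1936
  580^3481=1657  580^3482=1663  580^3483=1290  580^3484=718  580^3485=316
  580^3486=2189  580^3487=1983  580^3488=1946  580^3489=3604  580^3490=1994
  580^3491=620  580^3492=1271  580^3493=1257
Found 1257 at exponent 3493.

3493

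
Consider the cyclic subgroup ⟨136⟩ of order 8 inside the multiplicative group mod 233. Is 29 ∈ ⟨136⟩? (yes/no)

⟨136⟩ has order 8; its elements mod 233 are {1, 12, 89, 97, 136, 144, 221, 232}.
29 is not in this set.

no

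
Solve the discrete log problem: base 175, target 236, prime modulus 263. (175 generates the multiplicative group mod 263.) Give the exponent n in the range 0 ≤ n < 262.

259

Baby-step giant-step with m = ceil(sqrt(262)) = 17.
Baby table (175^j mod 263 for j=0..16):
  0:1  1:175  2:117  3:224  4:13  5:171  6:206  7:19
  8:169  9:119  10:48  11:247  12:93  13:232  14:98  15:55
  16:157
Giant step factor: 175^(-17) ≡ 201 (mod 263).
Scan 236·201^i mod 263 for i = 0, 1, …:
  i=0: 236   i=1: 96   i=2: 97   i=3: 35
  i=4: 197   i=5: 147   i=6: 91   i=7: 144
  i=8: 14   i=9: 184     …   i=14: 21
  i=15: 13
Match at i=15, j=4: n = 15·17 + 4 = 259.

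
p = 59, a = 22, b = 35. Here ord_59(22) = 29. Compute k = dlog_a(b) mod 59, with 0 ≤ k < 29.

21

Successive powers of 22 modulo 59:
  22^0=1  22^1=22  22^2=12  22^3=28  22^4=26  22^5=41
  22^6=17  22^7=20  22^8=27  22^9=4  22^10=29  22^11=48
  22^12=53  22^13=45  22^14=46  22^15=9  22^16=21  22^17=49
  22^18=16  22^19=57  22^20=15  22^21=35
So 22^21 ≡ 35 (mod 59), giving k = 21.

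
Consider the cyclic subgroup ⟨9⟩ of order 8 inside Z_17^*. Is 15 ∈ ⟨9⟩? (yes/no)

yes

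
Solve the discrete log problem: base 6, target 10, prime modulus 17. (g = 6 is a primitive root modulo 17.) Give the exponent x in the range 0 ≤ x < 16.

13

Successive powers of 6 modulo 17:
  6^0=1  6^1=6  6^2=2  6^3=12  6^4=4  6^5=7
  6^6=8  6^7=14  6^8=16  6^9=11  6^10=15  6^11=5
  6^12=13  6^13=10
So 6^13 ≡ 10 (mod 17), giving x = 13.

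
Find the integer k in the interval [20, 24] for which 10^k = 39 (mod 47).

21

Compute 10^20 mod 47 = 18, then multiply by 10 repeatedly:
  10^20=18  10^21=39
Found 39 at exponent 21.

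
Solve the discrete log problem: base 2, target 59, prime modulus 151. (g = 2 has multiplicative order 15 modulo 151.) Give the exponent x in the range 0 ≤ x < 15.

Successive powers of 2 modulo 151:
  2^0=1  2^1=2  2^2=4  2^3=8  2^4=16  2^5=32
  2^6=64  2^7=128  2^8=105  2^9=59
So 2^9 ≡ 59 (mod 151), giving x = 9.

9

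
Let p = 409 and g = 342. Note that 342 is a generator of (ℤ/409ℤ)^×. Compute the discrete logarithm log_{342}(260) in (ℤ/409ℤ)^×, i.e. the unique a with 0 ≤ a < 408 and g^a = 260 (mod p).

Baby-step giant-step with m = ceil(sqrt(408)) = 21.
Baby table (342^j mod 409 for j=0..20):
  0:1  1:342  2:399  3:261  4:100  5:253  6:227  7:333
  8:184  9:351  10:205  11:171  12:404  13:335  14:50  15:331
  16:318  17:371  18:92  19:380  20:307
Giant step factor: 342^(-21) ≡ 354 (mod 409).
Scan 260·354^i mod 409 for i = 0, 1, …:
  i=0: 260   i=1: 15   i=2: 402   i=3: 385
  i=4: 93   i=5: 202   i=6: 342
Match at i=6, j=1: a = 6·21 + 1 = 127.

127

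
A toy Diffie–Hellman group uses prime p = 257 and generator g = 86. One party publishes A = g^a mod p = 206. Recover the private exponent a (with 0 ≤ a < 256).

Successive powers of 86 modulo 257:
  86^0=1  86^1=86  86^2=200  86^3=238  86^4=165  86^5=55
  86^6=104  86^7=206
So 86^7 ≡ 206 (mod 257), giving a = 7.

7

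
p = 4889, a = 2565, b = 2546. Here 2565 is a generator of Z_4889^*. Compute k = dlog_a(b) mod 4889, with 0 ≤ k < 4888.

3152

Baby-step giant-step with m = ceil(sqrt(4888)) = 70.
Baby table (2565^j mod 4889 for j=0..69):
  0:1  1:2565  2:3520  3:3706  4:1674  5:1268  6:1235  7:4592
  8:879  9:806  10:4232  11:1500  12:4746  13:4769  14:207  15:2943
  16:179  17:4458  18:4288  19:3359  20:1417  21:2078  22:1060  23:616
  24:893  25:2493  26:4622  27:4494  28:3737  29:2965  30:2830  31:3674
  32:2707  33:1075  34:4868  35:4803  36:4304  37:398  38:3958  39:2706
  40:3399  41:1348  42:1097  43:2630  44:4019  45:2723  46:3003  47:2520
  48:542  49:1754  50:1130  51:4162  52:2843  53:2796  54:4466  55:363
  56:2185  57:1731  58:803  59:1426  60:718  61:3406  62:4636  63:1292
  64:4127  65:1070  66:1821  67:1870  68:441  69:1806
Giant step factor: 2565^(-70) ≡ 4185 (mod 4889).
Scan 2546·4185^i mod 4889 for i = 0, 1, …:
  i=0: 2546   i=1: 1879   i=2: 2103   i=3: 855
  i=4: 4316   i=5: 2494   i=6: 4264   i=7: 4879
  i=8: 2151   i=9: 1286     …   i=44: 4884
  i=45: 3520
Match at i=45, j=2: k = 45·70 + 2 = 3152.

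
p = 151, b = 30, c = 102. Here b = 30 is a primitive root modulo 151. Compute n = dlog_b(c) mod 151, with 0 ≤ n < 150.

Baby-step giant-step with m = ceil(sqrt(150)) = 13.
Baby table (30^j mod 151 for j=0..12):
  0:1  1:30  2:145  3:122  4:36  5:23  6:86  7:13
  8:88  9:73  10:76  11:15  12:148
Giant step factor: 30^(-13) ≡ 52 (mod 151).
Scan 102·52^i mod 151 for i = 0, 1, …:
  i=0: 102   i=1: 19   i=2: 82   i=3: 36
Match at i=3, j=4: n = 3·13 + 4 = 43.

43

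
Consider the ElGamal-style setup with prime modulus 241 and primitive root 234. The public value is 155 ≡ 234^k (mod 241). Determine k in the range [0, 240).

169

Baby-step giant-step with m = ceil(sqrt(240)) = 16.
Baby table (234^j mod 241 for j=0..15):
  0:1  1:234  2:49  3:139  4:232  5:63  6:41  7:195
  8:81  9:156  10:113  11:173  12:235  13:42  14:188  15:130
Giant step factor: 234^(-16) ≡ 183 (mod 241).
Scan 155·183^i mod 241 for i = 0, 1, …:
  i=0: 155   i=1: 168   i=2: 137   i=3: 7
  i=4: 76   i=5: 171   i=6: 204   i=7: 218
  i=8: 129   i=9: 230   i=10: 156
Match at i=10, j=9: k = 10·16 + 9 = 169.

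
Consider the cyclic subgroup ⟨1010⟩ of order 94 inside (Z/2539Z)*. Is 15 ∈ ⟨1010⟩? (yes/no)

no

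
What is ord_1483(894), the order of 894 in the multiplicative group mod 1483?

741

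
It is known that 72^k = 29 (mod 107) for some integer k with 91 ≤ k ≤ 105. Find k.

104

Compute 72^91 mod 107 = 45, then multiply by 72 repeatedly:
  72^91=45  72^92=30  72^93=20  72^94=49  72^95=104
  72^96=105  72^97=70  72^98=11  72^99=43  72^100=100
  72^101=31  72^102=92  72^103=97  72^104=29
Found 29 at exponent 104.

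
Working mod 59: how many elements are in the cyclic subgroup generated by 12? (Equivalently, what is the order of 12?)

29

The order of 12 must divide p − 1 = 58 = 2 · 29.
Divisors: 1, 2, 29, 58.
Check each in increasing order: 12^1 ≡ 12;  12^2 ≡ 26;  12^29 ≡ 1.
Smallest exponent giving 1 is 29.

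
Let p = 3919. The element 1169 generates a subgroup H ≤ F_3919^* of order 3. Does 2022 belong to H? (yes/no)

no

2022 ∈ ⟨1169⟩ iff 2022^3 ≡ 1 (mod 3919), since |⟨1169⟩| = 3.
2022^3 mod 3919 = 3612.
Since 3612 ≠ 1, 2022 does not lie in the subgroup.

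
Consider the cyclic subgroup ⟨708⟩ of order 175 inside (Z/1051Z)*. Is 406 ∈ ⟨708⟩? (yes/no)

406 ∈ ⟨708⟩ iff 406^175 ≡ 1 (mod 1051), since |⟨708⟩| = 175.
406^175 mod 1051 = 1.
Since 1 = 1, 406 lies in the subgroup.

yes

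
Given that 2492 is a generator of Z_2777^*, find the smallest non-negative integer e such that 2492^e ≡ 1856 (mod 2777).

2422

Baby-step giant-step with m = ceil(sqrt(2776)) = 53.
Baby table (2492^j mod 2777 for j=0..52):
  0:1  1:2492  2:692  3:2724  4:1220  5:2202  6:32  7:1988
  8:2705  9:1081  10:162  11:1039  12:1024  13:2522  14:473  15:1268
  16:2407  17:2701  18:2221  19:171  20:1251  21:1698  22:2045  23:345
  24:1647  25:2695  26:1154  27:1573  28:1569  29:2709  30:2718  31:153
  32:827  33:350  34:222  35:601  36:889  37:2119  38:1471  39:92
  40:1550  41:2570  42:678  43:1160  44:2640  45:167  46:2391  47:1707
  48:2257  49:1019  50:1170  51:2567  52:1533
Giant step factor: 2492^(-53) ≡ 1628 (mod 2777).
Scan 1856·1628^i mod 2777 for i = 0, 1, …:
  i=0: 1856   i=1: 192   i=2: 1552   i=3: 2363
  i=4: 819   i=5: 372   i=6: 230   i=7: 2322
  i=8: 719   i=9: 1415     …   i=44: 119
  i=45: 2119
Match at i=45, j=37: e = 45·53 + 37 = 2422.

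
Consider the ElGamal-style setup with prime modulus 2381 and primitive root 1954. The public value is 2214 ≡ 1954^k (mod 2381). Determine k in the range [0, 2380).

513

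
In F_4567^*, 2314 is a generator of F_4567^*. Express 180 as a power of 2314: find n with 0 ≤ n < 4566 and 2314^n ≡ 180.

1861

Baby-step giant-step with m = ceil(sqrt(4566)) = 68.
Baby table (2314^j mod 4567 for j=0..67):
  0:1  1:2314  2:2072  3:3825  4:204  5:1655  6:2524  7:3910
  8:513  9:4229  10:3392  11:2982  12:4178  13:4120  14:2351  15:917
  16:2850  17:152  18:69  19:4388  20:1391  21:3606  22:375  23:20
  24:610  25:337  26:3428  27:4080  28:1131  29:243  30:561  31:1126
  32:2374  33:3902  34:269  35:1354  36:194  37:1350  38:72  39:2196
  40:3040  41:1380  42:987  43:418  44:3615  45:2933  46:400  47:3066
  48:2173  49:55  50:3961  51:4352  52:293  53:2086  54:4252  55:1810
  56:401  57:813  58:4245  59:3880  60:4165  61:1440  62:2817  63:1429
  64:198  65:1472  66:3793  67:3795
Giant step factor: 2314^(-68) ≡ 3687 (mod 4567).
Scan 180·3687^i mod 4567 for i = 0, 1, …:
  i=0: 180   i=1: 1445   i=2: 2593   i=3: 1660
  i=4: 640   i=5: 3108   i=6: 593   i=7: 3365
  i=8: 2783   i=9: 3439     …   i=26: 2444
  i=27: 337
Match at i=27, j=25: n = 27·68 + 25 = 1861.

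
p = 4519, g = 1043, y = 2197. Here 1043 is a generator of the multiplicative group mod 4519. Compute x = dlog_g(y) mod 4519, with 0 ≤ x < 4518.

3561

Baby-step giant-step with m = ceil(sqrt(4518)) = 68.
Baby table (1043^j mod 4519 for j=0..67):
  0:1  1:1043  2:3289  3:506  4:3554  5:1242  6:2972  7:4281
  8:311  9:3524  10:1585  11:3720  12:2658  13:2147  14:2416  15:2805
  16:1822  17:2366  18:364  19:56  20:4180  21:3424  22:1222  23:188
  24:1767  25:3748  26:229  27:3859  28:3027  29:2899  30:446  31:4240
  32:2738  33:4245  34:3434  35:2614  36:1445  37:2308  38:3136  39:3611
  40:1946  41:647  42:1490  43:4053  44:2014  45:3786  46:3711  47:2309
  48:4179  49:2381  50:2452  51:4201  52:2732  53:2506  54:1776  55:4097
  56:2716  57:3894  58:3380  59:520  60:80  61:2098  62:1018  63:4328
  64:4142  65:4461  66:2772  67:3555
Giant step factor: 1043^(-68) ≡ 4076 (mod 4519).
Scan 2197·4076^i mod 4519 for i = 0, 1, …:
  i=0: 2197   i=1: 2833   i=2: 1263   i=3: 847
  i=4: 4375   i=5: 526   i=6: 1970   i=7: 3976
  i=8: 1042   i=9: 3851     …   i=51: 675
  i=52: 3748
Match at i=52, j=25: x = 52·68 + 25 = 3561.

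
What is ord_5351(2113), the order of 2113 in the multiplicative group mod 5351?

214

The order of 2113 must divide p − 1 = 5350 = 2 · 5^2 · 107.
Divisors: 1, 2, 5, 10, 25, 50, 107, 214, 535, 1070, 2675, 5350.
Check each in increasing order: 2113^1 ≡ 2113;  2113^2 ≡ 2035;  2113^5 ≡ 3741;  2113^10 ≡ 2216;  2113^25 ≡ 5201;  2113^50 ≡ 1096;  2113^107 ≡ 5350;  2113^214 ≡ 1.
Smallest exponent giving 1 is 214.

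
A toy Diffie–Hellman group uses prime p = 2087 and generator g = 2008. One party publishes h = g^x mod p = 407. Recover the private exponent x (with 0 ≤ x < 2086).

1317

Baby-step giant-step with m = ceil(sqrt(2086)) = 46.
Baby table (2008^j mod 2087 for j=0..45):
  0:1  1:2008  2:2067  3:1580  4:400  5:1792  6:348  7:1726
  8:1388  9:959  10:1458  11:1690  12:58  13:1679  14:927  15:1899
  16:243  17:1673  18:1401  19:2019  20:1198  21:1360  22:1084  23:2018
  24:1277  25:1380  26:1591  27:1618  28:1572  29:1032  30:1952  31:230
  32:613  33:1661  34:262  35:172  36:1021  37:734  38:450  39:2016
  40:1435  41:1420  42:518  43:818  44:75  45:336
Giant step factor: 2008^(-46) ≡ 32 (mod 2087).
Scan 407·32^i mod 2087 for i = 0, 1, …:
  i=0: 407   i=1: 502   i=2: 1455   i=3: 646
  i=4: 1889   i=5: 2012   i=6: 1774   i=7: 419
  i=8: 886   i=9: 1221     …   i=27: 554
  i=28: 1032
Match at i=28, j=29: x = 28·46 + 29 = 1317.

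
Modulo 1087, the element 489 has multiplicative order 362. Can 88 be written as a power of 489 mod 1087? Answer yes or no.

yes

88 ∈ ⟨489⟩ iff 88^362 ≡ 1 (mod 1087), since |⟨489⟩| = 362.
88^362 mod 1087 = 1.
Since 1 = 1, 88 lies in the subgroup.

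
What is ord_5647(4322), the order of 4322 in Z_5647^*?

5646

The order of 4322 must divide p − 1 = 5646 = 2 · 3 · 941.
Divisors: 1, 2, 3, 6, 941, 1882, 2823, 5646.
Check each in increasing order: 4322^1 ≡ 4322;  4322^2 ≡ 5055;  4322^3 ≡ 5114;  4322^6 ≡ 1739;  4322^941 ≡ 854;  4322^1882 ≡ 853;  4322^2823 ≡ 5646;  4322^5646 ≡ 1.
Smallest exponent giving 1 is 5646.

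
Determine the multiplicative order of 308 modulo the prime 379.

189

The order of 308 must divide p − 1 = 378 = 2 · 3^3 · 7.
Divisors: 1, 2, 3, 6, 7, 9, 14, 18, 21, 27, 42, 54, 63, 126, 189, 378.
Check each in increasing order: 308^1 ≡ 308;  308^2 ≡ 114;  308^3 ≡ 244;  308^6 ≡ 33;  308^7 ≡ 310;  308^9 ≡ 93;  308^14 ≡ 213;  308^18 ≡ 311;  308^21 ≡ 84;  308^27 ≡ 119;  308^42 ≡ 234;  308^54 ≡ 138;  308^63 ≡ 327;  308^126 ≡ 51;  308^189 ≡ 1.
Smallest exponent giving 1 is 189.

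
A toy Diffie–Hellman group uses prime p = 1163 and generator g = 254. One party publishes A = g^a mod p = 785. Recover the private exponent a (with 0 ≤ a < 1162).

807

Baby-step giant-step with m = ceil(sqrt(1162)) = 35.
Baby table (254^j mod 1163 for j=0..34):
  0:1  1:254  2:551  3:394  4:58  5:776  6:557  7:755
  8:1038  9:814  10:905  11:759  12:891  13:692  14:155  15:991
  16:506  17:594  18:849  19:491  20:273  21:725  22:396  23:566
  24:715  25:182  26:871  27:264  28:765  29:89  30:509  31:193
  32:176  33:510  34:447
Giant step factor: 254^(-35) ≡ 8 (mod 1163).
Scan 785·8^i mod 1163 for i = 0, 1, …:
  i=0: 785   i=1: 465   i=2: 231   i=3: 685
  i=4: 828   i=5: 809   i=6: 657   i=7: 604
  i=8: 180   i=9: 277     …   i=22: 505
  i=23: 551
Match at i=23, j=2: a = 23·35 + 2 = 807.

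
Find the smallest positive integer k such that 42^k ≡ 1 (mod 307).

153

The order of 42 must divide p − 1 = 306 = 2 · 3^2 · 17.
Divisors: 1, 2, 3, 6, 9, 17, 18, 34, 51, 102, 153, 306.
Check each in increasing order: 42^1 ≡ 42;  42^2 ≡ 229;  42^3 ≡ 101;  42^6 ≡ 70;  42^9 ≡ 9;  42^17 ≡ 287;  42^18 ≡ 81;  42^34 ≡ 93;  42^51 ≡ 289;  42^102 ≡ 17;  42^153 ≡ 1.
Smallest exponent giving 1 is 153.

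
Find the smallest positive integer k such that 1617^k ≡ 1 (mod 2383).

794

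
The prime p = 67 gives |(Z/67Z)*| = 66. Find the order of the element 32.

The order of 32 must divide p − 1 = 66 = 2 · 3 · 11.
Divisors: 1, 2, 3, 6, 11, 22, 33, 66.
Check each in increasing order: 32^1 ≡ 32;  32^2 ≡ 19;  32^3 ≡ 5;  32^6 ≡ 25;  32^11 ≡ 30;  32^22 ≡ 29;  32^33 ≡ 66;  32^66 ≡ 1.
Smallest exponent giving 1 is 66.

66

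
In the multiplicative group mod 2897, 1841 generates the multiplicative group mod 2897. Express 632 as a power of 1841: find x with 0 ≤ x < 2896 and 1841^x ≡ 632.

947

Baby-step giant-step with m = ceil(sqrt(2896)) = 54.
Baby table (1841^j mod 2897 for j=0..53):
  0:1  1:1841  2:2688  3:532  4:226  5:1795  6:2015  7:1455
  8:1827  9:90  10:561  11:1469  12:1528  13:61  14:2215  15:1736
  16:585  17:2198  18:2306  19:1241  20:1845  21:1361  22:2593  23:2354
  24:2699  25:504  26:824  27:1853  28:1604  29:921  30:816  31:1610
  32:379  33:2459  34:1905  35:1735  36:1641  37:2407  38:1774  39:1015
  40:50  41:2243  42:1138  43:527  44:2609  45:2840  46:2252  47:325
  48:1543  49:1603  50:1977  51:1025  52:1078  53:153
Giant step factor: 1841^(-54) ≡ 589 (mod 2897).
Scan 632·589^i mod 2897 for i = 0, 1, …:
  i=0: 632   i=1: 1432   i=2: 421   i=3: 1724
  i=4: 1486   i=5: 360   i=6: 559   i=7: 1890
  i=8: 762   i=9: 2680     …   i=16: 277
  i=17: 921
Match at i=17, j=29: x = 17·54 + 29 = 947.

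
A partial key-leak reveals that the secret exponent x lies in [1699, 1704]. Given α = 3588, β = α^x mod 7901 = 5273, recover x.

1699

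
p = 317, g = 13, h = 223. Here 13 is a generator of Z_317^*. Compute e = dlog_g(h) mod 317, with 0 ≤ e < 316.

276

Baby-step giant-step with m = ceil(sqrt(316)) = 18.
Baby table (13^j mod 317 for j=0..17):
  0:1  1:13  2:169  3:295  4:31  5:86  6:167  7:269
  8:10  9:130  10:105  11:97  12:310  13:226  14:85  15:154
  16:100  17:32
Giant step factor: 13^(-18) ≡ 301 (mod 317).
Scan 223·301^i mod 317 for i = 0, 1, …:
  i=0: 223   i=1: 236   i=2: 28   i=3: 186
  i=4: 194   i=5: 66   i=6: 212   i=7: 95
  i=8: 65   i=9: 228     …   i=14: 49
  i=15: 167
Match at i=15, j=6: e = 15·18 + 6 = 276.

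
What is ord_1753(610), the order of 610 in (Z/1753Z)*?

1752

The order of 610 must divide p − 1 = 1752 = 2^3 · 3 · 73.
Divisors: 1, 2, 3, 4, 6, 8, 12, 24, 73, 146, 219, 292, 438, 584, 876, 1752.
Check each in increasing order: 610^1 ≡ 610;  610^2 ≡ 464;  610^3 ≡ 807;  610^4 ≡ 1430;  610^6 ≡ 886;  610^8 ≡ 902;  610^12 ≡ 1405;  610^24 ≡ 147;  610^73 ≡ 480;  610^146 ≡ 757;  610^219 ≡ 489;  610^292 ≡ 1571;  610^438 ≡ 713;  610^584 ≡ 1570;  610^876 ≡ 1752;  610^1752 ≡ 1.
Smallest exponent giving 1 is 1752.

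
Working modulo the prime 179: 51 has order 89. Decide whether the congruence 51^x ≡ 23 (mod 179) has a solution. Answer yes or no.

no

23 ∈ ⟨51⟩ iff 23^89 ≡ 1 (mod 179), since |⟨51⟩| = 89.
23^89 mod 179 = 178.
Since 178 ≠ 1, 23 does not lie in the subgroup.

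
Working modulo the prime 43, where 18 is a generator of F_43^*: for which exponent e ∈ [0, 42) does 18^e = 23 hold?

2

Successive powers of 18 modulo 43:
  18^0=1  18^1=18  18^2=23
So 18^2 ≡ 23 (mod 43), giving e = 2.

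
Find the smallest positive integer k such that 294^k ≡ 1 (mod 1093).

The order of 294 must divide p − 1 = 1092 = 2^2 · 3 · 7 · 13.
Divisors: 1, 2, 3, 4, 6, 7, 12, 13, 14, 21, 26, 28, 39, 42, 52, 78, 84, 91, 156, 182, 273, 364, 546, 1092.
Check each in increasing order: 294^1 ≡ 294;  294^2 ≡ 89;  294^3 ≡ 1027;  294^4 ≡ 270;  294^6 ≡ 1077;  294^7 ≡ 761;  294^12 ≡ 256;  294^13 ≡ 940;  294^14 ≡ 924;  294^21 ≡ 365;  294^26 ≡ 456;  294^28 ≡ 143;  294^39 ≡ 184;  294^42 ≡ 972;  294^52 ≡ 266;  294^78 ≡ 1066;  294^84 ≡ 432;  294^91 ≡ 852;  294^156 ≡ 729;  294^182 ≡ 152;  294^273 ≡ 530;  294^364 ≡ 151;  294^546 ≡ 1092;  294^1092 ≡ 1.
Smallest exponent giving 1 is 1092.

1092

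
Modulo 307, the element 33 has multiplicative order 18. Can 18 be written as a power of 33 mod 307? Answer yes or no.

yes

⟨33⟩ has order 18; its elements mod 307 are {1, 17, 18, 20, 33, 46, 53, 93, 139, 168, 214, 254, 261, 274, 287, 289, 290, 306}.
18 is in this set.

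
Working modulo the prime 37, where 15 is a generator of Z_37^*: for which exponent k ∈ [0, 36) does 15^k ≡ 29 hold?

21

Successive powers of 15 modulo 37:
  15^0=1  15^1=15  15^2=3  15^3=8  15^4=9  15^5=24
  15^6=27  15^7=35  15^8=7  15^9=31  15^10=21  15^11=19
  15^12=26  15^13=20  15^14=4  15^15=23  15^16=12  15^17=32
  15^18=36  15^19=22  15^20=34  15^21=29
So 15^21 ≡ 29 (mod 37), giving k = 21.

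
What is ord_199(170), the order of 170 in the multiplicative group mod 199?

The order of 170 must divide p − 1 = 198 = 2 · 3^2 · 11.
Divisors: 1, 2, 3, 6, 9, 11, 18, 22, 33, 66, 99, 198.
Check each in increasing order: 170^1 ≡ 170;  170^2 ≡ 45;  170^3 ≡ 88;  170^6 ≡ 182;  170^9 ≡ 96;  170^11 ≡ 141;  170^18 ≡ 62;  170^22 ≡ 180;  170^33 ≡ 107;  170^66 ≡ 106;  170^99 ≡ 198;  170^198 ≡ 1.
Smallest exponent giving 1 is 198.

198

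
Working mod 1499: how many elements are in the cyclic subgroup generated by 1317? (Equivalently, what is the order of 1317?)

214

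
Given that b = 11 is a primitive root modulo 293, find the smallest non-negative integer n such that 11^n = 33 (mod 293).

Baby-step giant-step with m = ceil(sqrt(292)) = 18.
Baby table (11^j mod 293 for j=0..17):
  0:1  1:11  2:121  3:159  4:284  5:194  6:83  7:34
  8:81  9:12  10:132  11:280  12:150  13:185  14:277  15:117
  16:115  17:93
Giant step factor: 11^(-18) ≡ 234 (mod 293).
Scan 33·234^i mod 293 for i = 0, 1, …:
  i=0: 33   i=1: 104   i=2: 17   i=3: 169
  i=4: 284
Match at i=4, j=4: n = 4·18 + 4 = 76.

76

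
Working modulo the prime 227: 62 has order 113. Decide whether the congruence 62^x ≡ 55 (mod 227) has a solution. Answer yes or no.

no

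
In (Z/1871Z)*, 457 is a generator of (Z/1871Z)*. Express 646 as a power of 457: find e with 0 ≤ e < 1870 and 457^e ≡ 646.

Baby-step giant-step with m = ceil(sqrt(1870)) = 44.
Baby table (457^j mod 1871 for j=0..43):
  0:1  1:457  2:1168  3:541  4:265  5:1361  6:805  7:1169
  8:998  9:1433  10:31  11:1070  12:659  13:1803  14:731  15:1029
  16:632  17:690  18:1002  19:1390  20:961  21:1363  22:1719  23:1634
  24:209  25:92  26:882  27:809  28:1126  29:57  30:1726  31:1091
  32:901  33:137  34:866  35:981  36:1148  37:756  38:1228  39:1767
  40:1118  41:143  42:1737  43:505
Giant step factor: 457^(-44) ≡ 1805 (mod 1871).
Scan 646·1805^i mod 1871 for i = 0, 1, …:
  i=0: 646   i=1: 397   i=2: 1863   i=3: 528
  i=4: 701   i=5: 509   i=6: 84   i=7: 69
  i=8: 1059   i=9: 1204     …   i=30: 839
  i=31: 756
Match at i=31, j=37: e = 31·44 + 37 = 1401.

1401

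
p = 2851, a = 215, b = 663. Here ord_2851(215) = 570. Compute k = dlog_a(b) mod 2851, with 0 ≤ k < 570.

Baby-step giant-step with m = ceil(sqrt(570)) = 24.
Baby table (215^j mod 2851 for j=0..23):
  0:1  1:215  2:609  3:2640  4:251  5:2647  6:1756  7:1208
  8:279  9:114  10:1702  11:1002  12:1605  13:104  14:2403  15:614
  16:864  17:445  18:1592  19:160  20:188  21:506  22:452  23:246
Giant step factor: 215^(-24) ≡ 1119 (mod 2851).
Scan 663·1119^i mod 2851 for i = 0, 1, …:
  i=0: 663   i=1: 637   i=2: 53   i=3: 2287
  i=4: 1806   i=5: 2406   i=6: 970   i=7: 2050
  i=8: 1746   i=9: 839     …   i=16: 2792
  i=17: 2403
Match at i=17, j=14: k = 17·24 + 14 = 422.

422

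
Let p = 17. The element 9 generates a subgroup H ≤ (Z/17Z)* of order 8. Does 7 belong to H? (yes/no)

no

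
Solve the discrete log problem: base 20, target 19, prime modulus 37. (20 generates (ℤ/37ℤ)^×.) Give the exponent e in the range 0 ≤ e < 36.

23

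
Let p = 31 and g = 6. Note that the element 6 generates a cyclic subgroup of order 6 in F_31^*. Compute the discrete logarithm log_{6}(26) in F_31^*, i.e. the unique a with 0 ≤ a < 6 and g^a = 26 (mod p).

5

Successive powers of 6 modulo 31:
  6^0=1  6^1=6  6^2=5  6^3=30  6^4=25  6^5=26
So 6^5 ≡ 26 (mod 31), giving a = 5.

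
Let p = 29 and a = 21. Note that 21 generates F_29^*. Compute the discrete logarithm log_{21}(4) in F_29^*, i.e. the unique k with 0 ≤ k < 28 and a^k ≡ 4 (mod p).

10

Successive powers of 21 modulo 29:
  21^0=1  21^1=21  21^2=6  21^3=10  21^4=7  21^5=2
  21^6=13  21^7=12  21^8=20  21^9=14  21^10=4
So 21^10 ≡ 4 (mod 29), giving k = 10.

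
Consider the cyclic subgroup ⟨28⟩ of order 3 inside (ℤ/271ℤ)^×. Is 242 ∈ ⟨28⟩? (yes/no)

yes

⟨28⟩ has order 3; its elements mod 271 are {1, 28, 242}.
242 is in this set.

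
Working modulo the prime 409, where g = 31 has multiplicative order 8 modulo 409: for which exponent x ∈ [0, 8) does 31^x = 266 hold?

6

Successive powers of 31 modulo 409:
  31^0=1  31^1=31  31^2=143  31^3=343  31^4=408  31^5=378
  31^6=266
So 31^6 ≡ 266 (mod 409), giving x = 6.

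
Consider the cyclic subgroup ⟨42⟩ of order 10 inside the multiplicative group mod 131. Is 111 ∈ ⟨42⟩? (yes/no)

⟨42⟩ has order 10; its elements mod 131 are {1, 42, 53, 58, 61, 70, 73, 78, 89, 130}.
111 is not in this set.

no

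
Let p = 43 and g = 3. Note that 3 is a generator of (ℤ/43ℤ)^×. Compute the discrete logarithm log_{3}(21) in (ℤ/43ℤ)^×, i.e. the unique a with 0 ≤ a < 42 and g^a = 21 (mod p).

36

Baby-step giant-step with m = ceil(sqrt(42)) = 7.
Baby table (3^j mod 43 for j=0..6):
  0:1  1:3  2:9  3:27  4:38  5:28  6:41
Giant step factor: 3^(-7) ≡ 7 (mod 43).
Scan 21·7^i mod 43 for i = 0, 1, …:
  i=0: 21   i=1: 18   i=2: 40   i=3: 22
  i=4: 25   i=5: 3
Match at i=5, j=1: a = 5·7 + 1 = 36.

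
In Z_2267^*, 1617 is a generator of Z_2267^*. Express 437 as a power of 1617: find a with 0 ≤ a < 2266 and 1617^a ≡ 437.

Baby-step giant-step with m = ceil(sqrt(2266)) = 48.
Baby table (1617^j mod 2267 for j=0..47):
  0:1  1:1617  2:838  3:1647  4:1741  5:1850  6:1277  7:1939
  8:102  9:1710  10:1597  11:236  12:756  13:539  14:1035  15:549
  16:1336  17:2128  18:1937  19:1402  20:34  21:570  22:1288  23:1590
  24:252  25:1691  26:345  27:183  28:1201  29:1465  30:2157  31:1223
  32:767  33:190  34:1185  35:530  36:84  37:2075  38:115  39:61
  40:1156  41:1244  42:719  43:1919  44:1767  45:819  46:395  47:1688
Giant step factor: 1617^(-48) ≡ 81 (mod 2267).
Scan 437·81^i mod 2267 for i = 0, 1, …:
  i=0: 437   i=1: 1392   i=2: 1669   i=3: 1436
  i=4: 699   i=5: 2211   i=6: 2265   i=7: 2105
  i=8: 480   i=9: 341     …   i=32: 1442
  i=33: 1185
Match at i=33, j=34: a = 33·48 + 34 = 1618.

1618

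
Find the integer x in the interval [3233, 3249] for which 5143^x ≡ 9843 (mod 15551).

Compute 5143^3233 mod 15551 = 1399, then multiply by 5143 repeatedly:
  5143^3233=1399  5143^3234=10495  5143^3235=13815  5143^3236=13577  5143^3237=2521
  5143^3238=11520  5143^3239=13601  5143^3240=1545  5143^3241=14925  5143^3242=15090
  5143^3243=8380  5143^3244=6519  5143^3245=14812  5143^3246=9318  5143^3247=9843
Found 9843 at exponent 3247.

3247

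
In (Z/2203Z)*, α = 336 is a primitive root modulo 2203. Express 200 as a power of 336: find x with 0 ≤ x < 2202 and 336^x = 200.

275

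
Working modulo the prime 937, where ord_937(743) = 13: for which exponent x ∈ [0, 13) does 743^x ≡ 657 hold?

3

Successive powers of 743 modulo 937:
  743^0=1  743^1=743  743^2=156  743^3=657
So 743^3 ≡ 657 (mod 937), giving x = 3.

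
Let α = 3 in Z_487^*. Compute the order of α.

486

The order of 3 must divide p − 1 = 486 = 2 · 3^5.
Divisors: 1, 2, 3, 6, 9, 18, 27, 54, 81, 162, 243, 486.
Check each in increasing order: 3^1 ≡ 3;  3^2 ≡ 9;  3^3 ≡ 27;  3^6 ≡ 242;  3^9 ≡ 203;  3^18 ≡ 301;  3^27 ≡ 228;  3^54 ≡ 362;  3^81 ≡ 233;  3^162 ≡ 232;  3^243 ≡ 486;  3^486 ≡ 1.
Smallest exponent giving 1 is 486.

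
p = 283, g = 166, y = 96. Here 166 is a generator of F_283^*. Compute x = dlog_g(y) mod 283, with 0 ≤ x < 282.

Baby-step giant-step with m = ceil(sqrt(282)) = 17.
Baby table (166^j mod 283 for j=0..16):
  0:1  1:166  2:105  3:167  4:271  5:272  6:155  7:260
  8:144  9:132  10:121  11:276  12:253  13:114  14:246  15:84
  16:77
Giant step factor: 166^(-17) ≡ 277 (mod 283).
Scan 96·277^i mod 283 for i = 0, 1, …:
  i=0: 96   i=1: 273   i=2: 60   i=3: 206
  i=4: 179   i=5: 58   i=6: 218   i=7: 107
  i=8: 207   i=9: 173   i=10: 94   i=11: 2
  i=12: 271
Match at i=12, j=4: x = 12·17 + 4 = 208.

208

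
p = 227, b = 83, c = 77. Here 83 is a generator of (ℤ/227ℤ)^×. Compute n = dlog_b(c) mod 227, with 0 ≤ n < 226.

Baby-step giant-step with m = ceil(sqrt(226)) = 16.
Baby table (83^j mod 227 for j=0..15):
  0:1  1:83  2:79  3:201  4:112  5:216  6:222  7:39
  8:59  9:130  10:121  11:55  12:25  13:32  14:159  15:31
Giant step factor: 83^(-16) ≡ 3 (mod 227).
Scan 77·3^i mod 227 for i = 0, 1, …:
  i=0: 77   i=1: 4   i=2: 12   i=3: 36
  i=4: 108   i=5: 97   i=6: 64   i=7: 192
  i=8: 122   i=9: 139   i=10: 190   i=11: 116
  i=12: 121
Match at i=12, j=10: n = 12·16 + 10 = 202.

202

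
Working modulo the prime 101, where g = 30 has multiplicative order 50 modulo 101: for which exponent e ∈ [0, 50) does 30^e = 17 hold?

45

Baby-step giant-step with m = ceil(sqrt(50)) = 8.
Baby table (30^j mod 101 for j=0..7):
  0:1  1:30  2:92  3:33  4:81  5:6  6:79  7:47
Giant step factor: 30^(-8) ≡ 25 (mod 101).
Scan 17·25^i mod 101 for i = 0, 1, …:
  i=0: 17   i=1: 21   i=2: 20   i=3: 96
  i=4: 77   i=5: 6
Match at i=5, j=5: e = 5·8 + 5 = 45.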